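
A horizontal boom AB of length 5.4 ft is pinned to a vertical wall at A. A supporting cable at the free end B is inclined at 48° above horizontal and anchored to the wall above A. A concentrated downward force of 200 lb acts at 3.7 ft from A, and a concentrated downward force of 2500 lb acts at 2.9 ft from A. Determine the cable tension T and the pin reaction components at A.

T = 1991 lb, A_x = 1332 lb, A_y = 1220 lb

ΣM about A: T·sin48°·5.4 − 200·3.7 − 2500·2.9 = 0 → T = 7990/(5.4·0.743145) = 1991.04 ≈ 1991 lb.
ΣF_x = 0: A_x − T·cos48° = 0 → A_x = 1991.04 × 0.669131 = 1332 lb.
ΣF_y = 0: A_y + T·sin48° − 200 − 2500 = 0 → A_y = 2700 − 1991.04 × 0.743145 = 1220 lb.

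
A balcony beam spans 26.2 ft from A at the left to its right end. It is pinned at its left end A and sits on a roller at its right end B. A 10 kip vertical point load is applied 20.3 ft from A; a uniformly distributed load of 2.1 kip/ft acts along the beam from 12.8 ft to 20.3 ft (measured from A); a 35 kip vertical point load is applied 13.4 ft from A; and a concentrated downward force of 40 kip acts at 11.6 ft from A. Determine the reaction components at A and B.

A_x = 0, A_y = 47.44 kip, B_y = 53.31 kip

Resultant of the distributed load: 2.1 × 7.5 = 15.75 kip at 16.55 ft from A.
ΣM about A: B_y·26.2 − 10·20.3 − (2.1·7.5)·16.55 − 35·13.4 − 40·11.6 = 0 → B_y = 1396.6625/26.2 = 53.3077 ≈ 53.31 kip.
ΣF_y = 0: A_y + 53.3077 − 10 − 2.1·7.5 − 35 − 40 = 0 → A_y = 47.44 kip.
ΣF_x = 0: no horizontal applied forces, so A_x = 0.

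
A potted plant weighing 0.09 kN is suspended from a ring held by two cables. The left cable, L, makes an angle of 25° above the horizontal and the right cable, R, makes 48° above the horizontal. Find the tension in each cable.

ΣF_x = 0: −T_L·cos25° + T_R·cos48° = 0 → T_R = 1.35446·T_L.
ΣF_y = 0: T_L·sin25° + T_R·sin48° = 0.09.
Substitute: T_L·(0.422618 + 1.35446·0.743145) = 0.09 → T_L = 0.0629733 ≈ 0.06297 kN.
Then T_R = 1.35446 × 0.0629733 = 0.08529 kN.

T_L = 0.06297 kN, T_R = 0.08529 kN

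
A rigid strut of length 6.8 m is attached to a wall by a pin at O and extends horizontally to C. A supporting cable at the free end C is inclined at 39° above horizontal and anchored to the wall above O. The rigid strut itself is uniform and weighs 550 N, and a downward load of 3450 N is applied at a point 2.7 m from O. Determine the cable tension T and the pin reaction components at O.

T = 2614 N, O_x = 2031 N, O_y = 2355 N

ΣM about O: T·sin39°·6.8 − 550·3.4 − 3450·2.7 = 0 → T = 11185/(6.8·0.62932) = 2613.7 ≈ 2614 N.
ΣF_x = 0: O_x − T·cos39° = 0 → O_x = 2613.7 × 0.777146 = 2031 N.
ΣF_y = 0: O_y + T·sin39° − 550 − 3450 = 0 → O_y = 4000 − 2613.7 × 0.62932 = 2355 N.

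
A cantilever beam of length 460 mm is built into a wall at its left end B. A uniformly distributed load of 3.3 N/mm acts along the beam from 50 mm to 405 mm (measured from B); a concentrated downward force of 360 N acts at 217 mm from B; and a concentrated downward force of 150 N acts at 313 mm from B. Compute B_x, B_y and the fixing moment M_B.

Resultant of the distributed load: 3.3 × 355 = 1171.5 N at 227.5 mm from B.
ΣF_x = 0: B_x = 0.
ΣF_y = 0: B_y − 3.3·355 − 360 − 150 = 0 → B_y = 1682 N.
ΣM about B: M_B − (3.3·355)·227.5 − 360·217 − 150·313 = 0 → M_B = 391600 N·mm.

B_x = 0, B_y = 1682 N, M_B = 391600 N·mm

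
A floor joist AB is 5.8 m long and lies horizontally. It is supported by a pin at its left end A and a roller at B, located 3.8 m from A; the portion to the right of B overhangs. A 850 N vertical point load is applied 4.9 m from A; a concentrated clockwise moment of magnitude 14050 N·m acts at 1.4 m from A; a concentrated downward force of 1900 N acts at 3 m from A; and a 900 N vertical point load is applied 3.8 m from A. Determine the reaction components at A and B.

Taking moments about A: B_y·3.8 − 850·4.9 − 14050 − 1900·3 − 900·3.8 = 0 → B_y = 27335/3.8 = 7193.42 ≈ 7193 N.
ΣF_y = 0: A_y + 7193.42 − 850 − 1900 − 900 = 0 → A_y = -3543 N.
ΣF_x = 0: no horizontal applied forces, so A_x = 0.

A_x = 0, A_y = -3543 N, B_y = 7193 N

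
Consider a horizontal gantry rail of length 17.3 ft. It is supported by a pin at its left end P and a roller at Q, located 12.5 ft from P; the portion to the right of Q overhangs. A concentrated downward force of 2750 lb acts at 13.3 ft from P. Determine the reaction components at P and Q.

ΣM about P: Q_y·12.5 − 2750·13.3 = 0 → Q_y = 36575/12.5 = 2926 lb.
ΣF_y = 0: P_y + 2926 − 2750 = 0 → P_y = -176.0 lb.
ΣF_x = 0: no horizontal applied forces, so P_x = 0.

P_x = 0, P_y = -176.0 lb, Q_y = 2926 lb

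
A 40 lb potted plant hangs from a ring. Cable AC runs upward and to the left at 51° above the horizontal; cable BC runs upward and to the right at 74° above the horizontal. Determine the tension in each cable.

ΣF_x = 0: −T_AC·cos51° + T_BC·cos74° = 0 → T_BC = 2.28315·T_AC.
ΣF_y = 0: T_AC·sin51° + T_BC·sin74° = 40.
Substitute: T_AC·(0.777146 + 2.28315·0.961262) = 40 → T_AC = 13.4596 ≈ 13.46 lb.
Then T_BC = 2.28315 × 13.4596 = 30.73 lb.

T_AC = 13.46 lb, T_BC = 30.73 lb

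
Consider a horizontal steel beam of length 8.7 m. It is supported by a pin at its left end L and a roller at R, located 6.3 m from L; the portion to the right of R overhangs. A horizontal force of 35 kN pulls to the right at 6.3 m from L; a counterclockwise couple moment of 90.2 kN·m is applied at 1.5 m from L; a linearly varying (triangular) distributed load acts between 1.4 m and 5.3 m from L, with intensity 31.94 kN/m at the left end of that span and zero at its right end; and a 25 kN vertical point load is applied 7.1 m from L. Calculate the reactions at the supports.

L_x = -35.00 kN, L_y = 46.73 kN, R_y = 40.55 kN

Resultant of the triangular load: ½ × 31.94 × 3.9 = 62.283 kN, acting at 2.7 m from L (one-third of the span from the peak).
Taking moments about L: R_y·6.3 + 90.2 − (½·31.94·3.9)·2.7 − 25·7.1 = 0 → R_y = 255.4641/6.3 = 40.5499 ≈ 40.55 kN.
ΣF_y = 0: L_y + 40.5499 − ½·31.94·3.9 − 25 = 0 → L_y = 46.73 kN.
ΣF_x = 0: L_x + 35 = 0 → L_x = -35.00 kN.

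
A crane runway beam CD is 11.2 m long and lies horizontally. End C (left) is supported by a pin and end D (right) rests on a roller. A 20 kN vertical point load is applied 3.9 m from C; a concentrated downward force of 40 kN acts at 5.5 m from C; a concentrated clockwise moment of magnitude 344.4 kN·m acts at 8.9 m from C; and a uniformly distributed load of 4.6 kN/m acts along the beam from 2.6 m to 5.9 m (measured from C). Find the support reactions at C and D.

Resultant of the distributed load: 4.6 × 3.3 = 15.18 kN at 4.25 m from C.
Moments about C: D_y·11.2 − 20·3.9 − 40·5.5 − 344.4 − (4.6·3.3)·4.25 = 0 → D_y = 706.915/11.2 = 63.1174 ≈ 63.12 kN.
ΣF_y = 0: C_y + 63.1174 − 20 − 40 − 4.6·3.3 = 0 → C_y = 12.06 kN.
ΣF_x = 0: no horizontal applied forces, so C_x = 0.

C_x = 0, C_y = 12.06 kN, D_y = 63.12 kN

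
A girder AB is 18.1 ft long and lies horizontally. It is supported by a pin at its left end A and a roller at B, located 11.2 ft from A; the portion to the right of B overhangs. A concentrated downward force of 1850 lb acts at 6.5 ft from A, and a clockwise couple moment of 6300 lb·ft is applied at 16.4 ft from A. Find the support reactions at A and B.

A_x = 0, A_y = 213.8 lb, B_y = 1636 lb

Taking moments about A: B_y·11.2 − 1850·6.5 − 6300 = 0 → B_y = 18325/11.2 = 1636.16 ≈ 1636 lb.
ΣF_y = 0: A_y + 1636.16 − 1850 = 0 → A_y = 213.8 lb.
ΣF_x = 0: no horizontal applied forces, so A_x = 0.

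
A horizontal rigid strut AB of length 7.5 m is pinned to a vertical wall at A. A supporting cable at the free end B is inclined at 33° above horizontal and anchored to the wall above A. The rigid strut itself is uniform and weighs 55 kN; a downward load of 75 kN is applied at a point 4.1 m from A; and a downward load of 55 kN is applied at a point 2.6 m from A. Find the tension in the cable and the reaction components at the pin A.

T = 160.8 kN, A_x = 134.8 kN, A_y = 97.43 kN

ΣM about A: T·sin33°·7.5 − 55·3.75 − 75·4.1 − 55·2.6 = 0 → T = 656.75/(7.5·0.544639) = 160.779 ≈ 160.8 kN.
ΣF_x = 0: A_x − T·cos33° = 0 → A_x = 160.779 × 0.838671 = 134.8 kN.
ΣF_y = 0: A_y + T·sin33° − 55 − 75 − 55 = 0 → A_y = 185 − 160.779 × 0.544639 = 97.43 kN.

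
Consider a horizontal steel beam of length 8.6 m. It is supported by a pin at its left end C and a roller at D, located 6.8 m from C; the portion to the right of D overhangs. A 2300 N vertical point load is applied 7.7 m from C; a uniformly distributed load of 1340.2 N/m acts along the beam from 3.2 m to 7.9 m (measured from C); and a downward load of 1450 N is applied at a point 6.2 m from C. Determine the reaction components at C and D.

C_x = 0, C_y = 981.4 N, D_y = 9068 N

Resultant of the distributed load: 1340.2 × 4.7 = 6298.94 N at 5.55 m from C.
Taking moments about C: D_y·6.8 − 2300·7.7 − (1340.2·4.7)·5.55 − 1450·6.2 = 0 → D_y = 61659.117/6.8 = 9067.52 ≈ 9068 N.
ΣF_y = 0: C_y + 9067.52 − 2300 − 1340.2·4.7 − 1450 = 0 → C_y = 981.4 N.
ΣF_x = 0: no horizontal applied forces, so C_x = 0.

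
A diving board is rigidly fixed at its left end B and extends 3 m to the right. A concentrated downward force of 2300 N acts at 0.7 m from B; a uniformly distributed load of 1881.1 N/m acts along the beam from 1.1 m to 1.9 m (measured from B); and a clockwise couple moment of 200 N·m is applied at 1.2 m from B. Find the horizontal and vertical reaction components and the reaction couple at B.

B_x = 0, B_y = 3805 N, M_B = 4067 N·m

Resultant of the distributed load: 1881.1 × 0.8 = 1504.88 N at 1.5 m from B.
ΣF_x = 0: B_x = 0.
ΣF_y = 0: B_y − 2300 − 1881.1·0.8 = 0 → B_y = 3805 N.
ΣM about B: M_B − 2300·0.7 − (1881.1·0.8)·1.5 − 200 = 0 → M_B = 4067 N·m.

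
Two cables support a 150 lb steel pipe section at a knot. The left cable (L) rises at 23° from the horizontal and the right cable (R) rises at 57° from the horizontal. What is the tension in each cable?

ΣF_x = 0: −T_L·cos23° + T_R·cos57° = 0 → T_R = 1.69012·T_L.
ΣF_y = 0: T_L·sin23° + T_R·sin57° = 150.
Substitute: T_L·(0.390731 + 1.69012·0.838671) = 150 → T_L = 82.9561 ≈ 82.96 lb.
Then T_R = 1.69012 × 82.9561 = 140.2 lb.

T_L = 82.96 lb, T_R = 140.2 lb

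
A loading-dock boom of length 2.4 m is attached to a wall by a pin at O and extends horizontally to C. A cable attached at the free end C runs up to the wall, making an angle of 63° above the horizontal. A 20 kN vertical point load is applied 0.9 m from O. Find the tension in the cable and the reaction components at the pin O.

ΣM about O: T·sin63°·2.4 − 20·0.9 = 0 → T = 18/(2.4·0.891007) = 8.41744 ≈ 8.417 kN.
ΣF_x = 0: O_x − T·cos63° = 0 → O_x = 8.41744 × 0.45399 = 3.821 kN.
ΣF_y = 0: O_y + T·sin63° − 20 = 0 → O_y = 20 − 8.41744 × 0.891007 = 12.50 kN.

T = 8.417 kN, O_x = 3.821 kN, O_y = 12.50 kN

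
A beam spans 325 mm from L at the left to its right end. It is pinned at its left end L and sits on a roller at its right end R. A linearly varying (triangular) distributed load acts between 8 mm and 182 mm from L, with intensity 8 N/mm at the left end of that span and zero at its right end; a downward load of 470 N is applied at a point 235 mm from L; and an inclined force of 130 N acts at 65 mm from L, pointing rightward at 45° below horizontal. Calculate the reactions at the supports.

Resultant of the triangular load: ½ × 8 × 174 = 696 N, acting at 66 mm from L (one-third of the span from the peak).
Taking moments about L: R_y·325 − (½·8·174)·66 − 470·235 − 130·sin45°·65 = 0 → R_y = 162361/325 = 499.572 ≈ 499.6 N.
ΣF_y = 0: L_y + 499.572 − ½·8·174 − 470 − 130·sin45° = 0 → L_y = 758.4 N.
ΣF_x = 0: L_x + 130·cos45° = 0 → L_x = -91.92 N.

L_x = -91.92 N, L_y = 758.4 N, R_y = 499.6 N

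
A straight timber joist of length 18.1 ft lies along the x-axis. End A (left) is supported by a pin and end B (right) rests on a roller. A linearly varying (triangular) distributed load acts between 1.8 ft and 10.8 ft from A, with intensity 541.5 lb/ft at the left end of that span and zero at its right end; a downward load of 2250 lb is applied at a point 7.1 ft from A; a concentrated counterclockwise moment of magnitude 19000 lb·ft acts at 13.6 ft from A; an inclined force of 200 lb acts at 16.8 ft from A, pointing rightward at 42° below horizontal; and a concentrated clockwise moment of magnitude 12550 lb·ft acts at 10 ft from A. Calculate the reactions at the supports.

Resultant of the triangular load: ½ × 541.5 × 9 = 2436.75 lb, acting at 4.8 ft from A (one-third of the span from the peak).
Moments about A: B_y·18.1 − (½·541.5·9)·4.8 − 2250·7.1 + 19000 − 200·sin42°·16.8 − 12550 = 0 → B_y = 23469.7/18.1 = 1296.67 ≈ 1297 lb.
ΣF_y = 0: A_y + 1296.67 − ½·541.5·9 − 2250 − 200·sin42° = 0 → A_y = 3524 lb.
ΣF_x = 0: A_x + 200·cos42° = 0 → A_x = -148.6 lb.

A_x = -148.6 lb, A_y = 3524 lb, B_y = 1297 lb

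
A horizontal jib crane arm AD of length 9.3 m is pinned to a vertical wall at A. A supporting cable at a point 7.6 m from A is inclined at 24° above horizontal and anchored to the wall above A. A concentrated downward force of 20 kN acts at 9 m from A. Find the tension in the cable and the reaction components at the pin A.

T = 58.23 kN, A_x = 53.20 kN, A_y = -3.684 kN

ΣM about A: T·sin24°·7.6 − 20·9 = 0 → T = 180/(7.6·0.406737) = 58.2298 ≈ 58.23 kN.
ΣF_x = 0: A_x − T·cos24° = 0 → A_x = 58.2298 × 0.913545 = 53.20 kN.
ΣF_y = 0: A_y + T·sin24° − 20 = 0 → A_y = 20 − 58.2298 × 0.406737 = -3.684 kN.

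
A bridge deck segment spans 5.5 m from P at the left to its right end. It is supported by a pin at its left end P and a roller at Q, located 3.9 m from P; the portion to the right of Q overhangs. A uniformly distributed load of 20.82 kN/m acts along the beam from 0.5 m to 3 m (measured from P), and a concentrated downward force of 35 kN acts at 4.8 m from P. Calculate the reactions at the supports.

P_x = 0, P_y = 20.62 kN, Q_y = 66.43 kN

Resultant of the distributed load: 20.82 × 2.5 = 52.05 kN at 1.75 m from P.
Moments about P: Q_y·3.9 − (20.82·2.5)·1.75 − 35·4.8 = 0 → Q_y = 259.0875/3.9 = 66.4327 ≈ 66.43 kN.
ΣF_y = 0: P_y + 66.4327 − 20.82·2.5 − 35 = 0 → P_y = 20.62 kN.
ΣF_x = 0: no horizontal applied forces, so P_x = 0.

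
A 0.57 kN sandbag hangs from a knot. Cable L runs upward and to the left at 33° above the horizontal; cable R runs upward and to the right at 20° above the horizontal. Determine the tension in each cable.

T_L = 0.6707 kN, T_R = 0.5986 kN

ΣF_x = 0: −T_L·cos33° + T_R·cos20° = 0 → T_R = 0.892495·T_L.
ΣF_y = 0: T_L·sin33° + T_R·sin20° = 0.57.
Substitute: T_L·(0.544639 + 0.892495·0.34202) = 0.57 → T_L = 0.670675 ≈ 0.6707 kN.
Then T_R = 0.892495 × 0.670675 = 0.5986 kN.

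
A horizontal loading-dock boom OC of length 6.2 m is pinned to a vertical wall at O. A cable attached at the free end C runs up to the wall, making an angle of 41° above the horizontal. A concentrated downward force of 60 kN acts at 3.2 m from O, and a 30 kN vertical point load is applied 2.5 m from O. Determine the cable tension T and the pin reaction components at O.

T = 65.64 kN, O_x = 49.54 kN, O_y = 46.94 kN

ΣM about O: T·sin41°·6.2 − 60·3.2 − 30·2.5 = 0 → T = 267/(6.2·0.656059) = 65.6412 ≈ 65.64 kN.
ΣF_x = 0: O_x − T·cos41° = 0 → O_x = 65.6412 × 0.75471 = 49.54 kN.
ΣF_y = 0: O_y + T·sin41° − 60 − 30 = 0 → O_y = 90 − 65.6412 × 0.656059 = 46.94 kN.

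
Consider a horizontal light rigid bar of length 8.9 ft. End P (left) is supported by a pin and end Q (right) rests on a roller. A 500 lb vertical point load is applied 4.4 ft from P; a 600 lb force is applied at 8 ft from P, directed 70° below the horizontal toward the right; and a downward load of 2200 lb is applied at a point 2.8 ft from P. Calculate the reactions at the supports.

P_x = -205.2 lb, P_y = 1818 lb, Q_y = 1446 lb

Moments about P: Q_y·8.9 − 500·4.4 − 600·sin70°·8 − 2200·2.8 = 0 → Q_y = 12870.5/8.9 = 1446.12 ≈ 1446 lb.
ΣF_y = 0: P_y + 1446.12 − 500 − 600·sin70° − 2200 = 0 → P_y = 1818 lb.
ΣF_x = 0: P_x + 600·cos70° = 0 → P_x = -205.2 lb.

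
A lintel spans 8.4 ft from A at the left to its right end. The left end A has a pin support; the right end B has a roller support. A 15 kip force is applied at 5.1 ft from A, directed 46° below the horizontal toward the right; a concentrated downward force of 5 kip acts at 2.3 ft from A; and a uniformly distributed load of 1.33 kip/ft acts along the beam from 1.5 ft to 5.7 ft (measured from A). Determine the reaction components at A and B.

Resultant of the distributed load: 1.33 × 4.2 = 5.586 kip at 3.6 ft from A.
Moments about A: B_y·8.4 − 15·sin46°·5.1 − 5·2.3 − (1.33·4.2)·3.6 = 0 → B_y = 86.6391/8.4 = 10.3142 ≈ 10.31 kip.
ΣF_y = 0: A_y + 10.3142 − 15·sin46° − 5 − 1.33·4.2 = 0 → A_y = 11.06 kip.
ΣF_x = 0: A_x + 15·cos46° = 0 → A_x = -10.42 kip.

A_x = -10.42 kip, A_y = 11.06 kip, B_y = 10.31 kip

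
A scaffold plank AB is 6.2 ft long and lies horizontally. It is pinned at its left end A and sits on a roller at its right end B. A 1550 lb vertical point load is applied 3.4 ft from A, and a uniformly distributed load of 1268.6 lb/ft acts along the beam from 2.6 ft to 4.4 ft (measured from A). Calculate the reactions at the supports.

Resultant of the distributed load: 1268.6 × 1.8 = 2283.48 lb at 3.5 ft from A.
Taking moments about A: B_y·6.2 − 1550·3.4 − (1268.6·1.8)·3.5 = 0 → B_y = 13262.18/6.2 = 2139.06 ≈ 2139 lb.
ΣF_y = 0: A_y + 2139.06 − 1550 − 1268.6·1.8 = 0 → A_y = 1694 lb.
ΣF_x = 0: no horizontal applied forces, so A_x = 0.

A_x = 0, A_y = 1694 lb, B_y = 2139 lb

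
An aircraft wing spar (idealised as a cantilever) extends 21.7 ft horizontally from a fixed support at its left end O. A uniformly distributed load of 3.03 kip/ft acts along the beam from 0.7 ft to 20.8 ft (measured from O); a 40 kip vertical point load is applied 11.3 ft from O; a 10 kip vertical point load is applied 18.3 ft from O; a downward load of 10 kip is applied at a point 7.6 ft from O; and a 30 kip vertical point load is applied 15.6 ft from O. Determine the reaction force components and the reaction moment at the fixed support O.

O_x = 0, O_y = 150.9 kip, M_O = 1834 kip·ft

Resultant of the distributed load: 3.03 × 20.1 = 60.903 kip at 10.75 ft from O.
ΣF_x = 0: O_x = 0.
ΣF_y = 0: O_y − 3.03·20.1 − 40 − 10 − 10 − 30 = 0 → O_y = 150.9 kip.
ΣM about O: M_O − (3.03·20.1)·10.75 − 40·11.3 − 10·18.3 − 10·7.6 − 30·15.6 = 0 → M_O = 1834 kip·ft.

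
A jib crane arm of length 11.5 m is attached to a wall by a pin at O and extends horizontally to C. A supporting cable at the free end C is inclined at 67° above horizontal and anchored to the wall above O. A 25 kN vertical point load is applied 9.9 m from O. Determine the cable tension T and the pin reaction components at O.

ΣM about O: T·sin67°·11.5 − 25·9.9 = 0 → T = 247.5/(11.5·0.920505) = 23.3804 ≈ 23.38 kN.
ΣF_x = 0: O_x − T·cos67° = 0 → O_x = 23.3804 × 0.390731 = 9.135 kN.
ΣF_y = 0: O_y + T·sin67° − 25 = 0 → O_y = 25 − 23.3804 × 0.920505 = 3.478 kN.

T = 23.38 kN, O_x = 9.135 kN, O_y = 3.478 kN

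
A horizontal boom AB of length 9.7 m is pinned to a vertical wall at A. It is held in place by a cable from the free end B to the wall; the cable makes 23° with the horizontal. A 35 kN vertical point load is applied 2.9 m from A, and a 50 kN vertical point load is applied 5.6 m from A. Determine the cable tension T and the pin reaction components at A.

ΣM about A: T·sin23°·9.7 − 35·2.9 − 50·5.6 = 0 → T = 381.5/(9.7·0.390731) = 100.657 ≈ 100.7 kN.
ΣF_x = 0: A_x − T·cos23° = 0 → A_x = 100.657 × 0.920505 = 92.66 kN.
ΣF_y = 0: A_y + T·sin23° − 35 − 50 = 0 → A_y = 85 − 100.657 × 0.390731 = 45.67 kN.

T = 100.7 kN, A_x = 92.66 kN, A_y = 45.67 kN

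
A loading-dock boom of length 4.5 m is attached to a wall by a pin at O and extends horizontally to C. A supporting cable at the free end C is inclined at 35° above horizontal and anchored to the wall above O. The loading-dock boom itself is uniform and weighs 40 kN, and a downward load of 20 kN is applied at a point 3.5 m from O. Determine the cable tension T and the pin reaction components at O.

T = 61.99 kN, O_x = 50.78 kN, O_y = 24.44 kN

ΣM about O: T·sin35°·4.5 − 40·2.25 − 20·3.5 = 0 → T = 160/(4.5·0.573576) = 61.9893 ≈ 61.99 kN.
ΣF_x = 0: O_x − T·cos35° = 0 → O_x = 61.9893 × 0.819152 = 50.78 kN.
ΣF_y = 0: O_y + T·sin35° − 40 − 20 = 0 → O_y = 60 − 61.9893 × 0.573576 = 24.44 kN.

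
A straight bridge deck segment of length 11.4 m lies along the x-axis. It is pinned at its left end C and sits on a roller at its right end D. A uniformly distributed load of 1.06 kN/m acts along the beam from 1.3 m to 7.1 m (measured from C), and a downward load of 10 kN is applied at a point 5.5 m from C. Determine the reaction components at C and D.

C_x = 0, C_y = 9.058 kN, D_y = 7.090 kN

Resultant of the distributed load: 1.06 × 5.8 = 6.148 kN at 4.2 m from C.
Moments about C: D_y·11.4 − (1.06·5.8)·4.2 − 10·5.5 = 0 → D_y = 80.8216/11.4 = 7.08961 ≈ 7.090 kN.
ΣF_y = 0: C_y + 7.08961 − 1.06·5.8 − 10 = 0 → C_y = 9.058 kN.
ΣF_x = 0: no horizontal applied forces, so C_x = 0.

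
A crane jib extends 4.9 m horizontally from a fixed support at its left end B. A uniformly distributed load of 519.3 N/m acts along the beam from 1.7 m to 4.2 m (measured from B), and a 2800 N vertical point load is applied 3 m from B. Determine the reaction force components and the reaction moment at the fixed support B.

B_x = 0, B_y = 4098 N, M_B = 12230 N·m

Resultant of the distributed load: 519.3 × 2.5 = 1298.25 N at 2.95 m from B.
ΣF_x = 0: B_x = 0.
ΣF_y = 0: B_y − 519.3·2.5 − 2800 = 0 → B_y = 4098 N.
ΣM about B: M_B − (519.3·2.5)·2.95 − 2800·3 = 0 → M_B = 12230 N·m.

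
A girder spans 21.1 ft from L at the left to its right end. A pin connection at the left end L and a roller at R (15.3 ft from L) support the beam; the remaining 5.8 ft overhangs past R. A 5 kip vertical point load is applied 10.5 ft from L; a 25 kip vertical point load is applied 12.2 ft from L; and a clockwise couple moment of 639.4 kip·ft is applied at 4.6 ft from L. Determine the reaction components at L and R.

L_x = 0, L_y = -35.16 kip, R_y = 65.16 kip

Moments about L: R_y·15.3 − 5·10.5 − 25·12.2 − 639.4 = 0 → R_y = 996.9/15.3 = 65.1569 ≈ 65.16 kip.
ΣF_y = 0: L_y + 65.1569 − 5 − 25 = 0 → L_y = -35.16 kip.
ΣF_x = 0: no horizontal applied forces, so L_x = 0.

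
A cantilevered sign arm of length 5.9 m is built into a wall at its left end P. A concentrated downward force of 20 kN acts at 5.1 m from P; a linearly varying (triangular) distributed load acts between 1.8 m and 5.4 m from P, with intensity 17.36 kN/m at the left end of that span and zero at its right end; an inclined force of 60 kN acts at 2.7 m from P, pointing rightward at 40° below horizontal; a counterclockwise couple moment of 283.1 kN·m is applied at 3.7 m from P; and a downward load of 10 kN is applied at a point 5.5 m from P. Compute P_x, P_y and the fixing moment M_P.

P_x = -45.96 kN, P_y = 99.82 kN, M_P = 71.78 kN·m

Resultant of the triangular load: ½ × 17.36 × 3.6 = 31.248 kN, acting at 3 m from P (one-third of the span from the peak).
ΣF_x = 0: P_x + 60·cos40° = 0 → P_x = -45.96 kN.
ΣF_y = 0: P_y − 20 − ½·17.36·3.6 − 60·sin40° − 10 = 0 → P_y = 99.82 kN.
ΣM about P: M_P − 20·5.1 − (½·17.36·3.6)·3 − 60·sin40°·2.7 + 283.1 − 10·5.5 = 0 → M_P = 71.78 kN·m.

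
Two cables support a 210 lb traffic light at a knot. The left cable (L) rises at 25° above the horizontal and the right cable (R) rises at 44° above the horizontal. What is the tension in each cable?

ΣF_x = 0: −T_L·cos25° + T_R·cos44° = 0 → T_R = 1.25992·T_L.
ΣF_y = 0: T_L·sin25° + T_R·sin44° = 210.
Substitute: T_L·(0.422618 + 1.25992·0.694658) = 210 → T_L = 161.808 ≈ 161.8 lb.
Then T_R = 1.25992 × 161.808 = 203.9 lb.

T_L = 161.8 lb, T_R = 203.9 lb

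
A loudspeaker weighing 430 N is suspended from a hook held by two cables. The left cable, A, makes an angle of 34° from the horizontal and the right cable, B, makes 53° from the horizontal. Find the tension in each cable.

T_A = 259.1 N, T_B = 357.0 N

ΣF_x = 0: −T_A·cos34° + T_B·cos53° = 0 → T_B = 1.37756·T_A.
ΣF_y = 0: T_A·sin34° + T_B·sin53° = 430.
Substitute: T_A·(0.559193 + 1.37756·0.798636) = 430 → T_A = 259.136 ≈ 259.1 N.
Then T_B = 1.37756 × 259.136 = 357.0 N.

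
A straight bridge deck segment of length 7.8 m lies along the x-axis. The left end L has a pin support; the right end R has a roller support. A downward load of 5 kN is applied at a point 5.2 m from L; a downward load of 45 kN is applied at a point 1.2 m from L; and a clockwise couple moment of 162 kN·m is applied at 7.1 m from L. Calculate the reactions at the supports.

Taking moments about L: R_y·7.8 − 5·5.2 − 45·1.2 − 162 = 0 → R_y = 242/7.8 = 31.0256 ≈ 31.03 kN.
ΣF_y = 0: L_y + 31.0256 − 5 − 45 = 0 → L_y = 18.97 kN.
ΣF_x = 0: no horizontal applied forces, so L_x = 0.

L_x = 0, L_y = 18.97 kN, R_y = 31.03 kN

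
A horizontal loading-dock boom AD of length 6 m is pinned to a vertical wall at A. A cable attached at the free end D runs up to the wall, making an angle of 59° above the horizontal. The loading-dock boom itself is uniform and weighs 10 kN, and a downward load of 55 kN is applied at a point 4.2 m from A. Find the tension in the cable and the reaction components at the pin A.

T = 50.75 kN, A_x = 26.14 kN, A_y = 21.50 kN

ΣM about A: T·sin59°·6 − 10·3 − 55·4.2 = 0 → T = 261/(6·0.857167) = 50.7486 ≈ 50.75 kN.
ΣF_x = 0: A_x − T·cos59° = 0 → A_x = 50.7486 × 0.515038 = 26.14 kN.
ΣF_y = 0: A_y + T·sin59° − 10 − 55 = 0 → A_y = 65 − 50.7486 × 0.857167 = 21.50 kN.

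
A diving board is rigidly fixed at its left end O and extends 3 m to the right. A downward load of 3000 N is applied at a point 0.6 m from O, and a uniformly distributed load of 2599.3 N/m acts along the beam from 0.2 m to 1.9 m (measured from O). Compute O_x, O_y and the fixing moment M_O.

Resultant of the distributed load: 2599.3 × 1.7 = 4418.81 N at 1.05 m from O.
ΣF_x = 0: O_x = 0.
ΣF_y = 0: O_y − 3000 − 2599.3·1.7 = 0 → O_y = 7419 N.
ΣM about O: M_O − 3000·0.6 − (2599.3·1.7)·1.05 = 0 → M_O = 6440 N·m.

O_x = 0, O_y = 7419 N, M_O = 6440 N·m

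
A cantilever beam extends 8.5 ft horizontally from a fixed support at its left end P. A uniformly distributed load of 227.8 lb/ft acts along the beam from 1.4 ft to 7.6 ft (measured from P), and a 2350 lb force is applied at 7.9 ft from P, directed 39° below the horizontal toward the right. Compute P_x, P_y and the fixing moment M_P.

P_x = -1826 lb, P_y = 2891 lb, M_P = 18040 lb·ft

Resultant of the distributed load: 227.8 × 6.2 = 1412.36 lb at 4.5 ft from P.
ΣF_x = 0: P_x + 2350·cos39° = 0 → P_x = -1826 lb.
ΣF_y = 0: P_y − 227.8·6.2 − 2350·sin39° = 0 → P_y = 2891 lb.
ΣM about P: M_P − (227.8·6.2)·4.5 − 2350·sin39°·7.9 = 0 → M_P = 18040 lb·ft.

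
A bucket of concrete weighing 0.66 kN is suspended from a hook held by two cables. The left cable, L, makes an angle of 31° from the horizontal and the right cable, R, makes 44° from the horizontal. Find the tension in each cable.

T_L = 0.4915 kN, T_R = 0.5857 kN

ΣF_x = 0: −T_L·cos31° + T_R·cos44° = 0 → T_R = 1.1916·T_L.
ΣF_y = 0: T_L·sin31° + T_R·sin44° = 0.66.
Substitute: T_L·(0.515038 + 1.1916·0.694658) = 0.66 → T_L = 0.491513 ≈ 0.4915 kN.
Then T_R = 1.1916 × 0.491513 = 0.5857 kN.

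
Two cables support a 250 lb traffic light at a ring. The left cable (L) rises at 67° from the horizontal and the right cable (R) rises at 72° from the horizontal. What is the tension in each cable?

T_L = 117.8 lb, T_R = 148.9 lb

ΣF_x = 0: −T_L·cos67° + T_R·cos72° = 0 → T_R = 1.26443·T_L.
ΣF_y = 0: T_L·sin67° + T_R·sin72° = 250.
Substitute: T_L·(0.920505 + 1.26443·0.951057) = 250 → T_L = 117.755 ≈ 117.8 lb.
Then T_R = 1.26443 × 117.755 = 148.9 lb.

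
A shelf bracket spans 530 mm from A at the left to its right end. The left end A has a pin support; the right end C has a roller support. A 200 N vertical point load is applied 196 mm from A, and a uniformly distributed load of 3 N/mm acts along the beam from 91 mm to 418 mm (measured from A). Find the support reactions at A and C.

A_x = 0, A_y = 636.0 N, C_y = 545.0 N

Resultant of the distributed load: 3 × 327 = 981 N at 254.5 mm from A.
Moments about A: C_y·530 − 200·196 − (3·327)·254.5 = 0 → C_y = 288864.5/530 = 545.027 ≈ 545.0 N.
ΣF_y = 0: A_y + 545.027 − 200 − 3·327 = 0 → A_y = 636.0 N.
ΣF_x = 0: no horizontal applied forces, so A_x = 0.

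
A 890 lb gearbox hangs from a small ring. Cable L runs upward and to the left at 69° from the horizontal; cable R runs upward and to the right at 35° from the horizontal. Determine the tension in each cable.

ΣF_x = 0: −T_L·cos69° + T_R·cos35° = 0 → T_R = 0.437486·T_L.
ΣF_y = 0: T_L·sin69° + T_R·sin35° = 890.
Substitute: T_L·(0.93358 + 0.437486·0.573576) = 890 → T_L = 751.365 ≈ 751.4 lb.
Then T_R = 0.437486 × 751.365 = 328.7 lb.

T_L = 751.4 lb, T_R = 328.7 lb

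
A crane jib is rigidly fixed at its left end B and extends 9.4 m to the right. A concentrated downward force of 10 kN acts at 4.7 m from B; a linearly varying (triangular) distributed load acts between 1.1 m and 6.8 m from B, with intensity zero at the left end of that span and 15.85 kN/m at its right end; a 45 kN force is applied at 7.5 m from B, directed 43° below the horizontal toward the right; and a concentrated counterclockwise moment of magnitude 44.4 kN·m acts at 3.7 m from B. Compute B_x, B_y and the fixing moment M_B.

B_x = -32.91 kN, B_y = 85.86 kN, M_B = 454.1 kN·m

Resultant of the triangular load: ½ × 15.85 × 5.7 = 45.1725 kN, acting at 4.9 m from B (one-third of the span from the peak).
ΣF_x = 0: B_x + 45·cos43° = 0 → B_x = -32.91 kN.
ΣF_y = 0: B_y − 10 − ½·15.85·5.7 − 45·sin43° = 0 → B_y = 85.86 kN.
ΣM about B: M_B − 10·4.7 − (½·15.85·5.7)·4.9 − 45·sin43°·7.5 + 44.4 = 0 → M_B = 454.1 kN·m.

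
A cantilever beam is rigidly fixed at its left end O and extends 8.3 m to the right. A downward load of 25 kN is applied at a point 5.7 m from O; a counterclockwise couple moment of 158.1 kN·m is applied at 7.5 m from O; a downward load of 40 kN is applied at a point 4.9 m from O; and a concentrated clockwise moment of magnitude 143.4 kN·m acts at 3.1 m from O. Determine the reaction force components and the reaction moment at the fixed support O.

O_x = 0, O_y = 65.00 kN, M_O = 323.8 kN·m

ΣF_x = 0: O_x = 0.
ΣF_y = 0: O_y − 25 − 40 = 0 → O_y = 65.00 kN.
ΣM about O: M_O − 25·5.7 + 158.1 − 40·4.9 − 143.4 = 0 → M_O = 323.8 kN·m.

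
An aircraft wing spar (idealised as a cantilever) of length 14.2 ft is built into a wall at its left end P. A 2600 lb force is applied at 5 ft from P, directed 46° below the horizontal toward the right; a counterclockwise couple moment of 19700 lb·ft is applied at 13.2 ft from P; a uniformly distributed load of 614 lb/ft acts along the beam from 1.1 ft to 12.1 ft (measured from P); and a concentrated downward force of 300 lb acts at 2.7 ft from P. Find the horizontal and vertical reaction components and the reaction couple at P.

Resultant of the distributed load: 614 × 11 = 6754 lb at 6.6 ft from P.
ΣF_x = 0: P_x + 2600·cos46° = 0 → P_x = -1806 lb.
ΣF_y = 0: P_y − 2600·sin46° − 614·11 − 300 = 0 → P_y = 8924 lb.
ΣM about P: M_P − 2600·sin46°·5 + 19700 − (614·11)·6.6 − 300·2.7 = 0 → M_P = 35040 lb·ft.

P_x = -1806 lb, P_y = 8924 lb, M_P = 35040 lb·ft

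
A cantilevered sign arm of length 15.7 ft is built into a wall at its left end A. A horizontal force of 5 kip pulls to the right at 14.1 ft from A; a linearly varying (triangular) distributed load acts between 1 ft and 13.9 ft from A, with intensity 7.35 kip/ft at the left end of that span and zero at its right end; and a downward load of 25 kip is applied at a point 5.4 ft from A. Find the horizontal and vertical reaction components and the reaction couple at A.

Resultant of the triangular load: ½ × 7.35 × 12.9 = 47.4075 kip, acting at 5.3 ft from A (one-third of the span from the peak).
ΣF_x = 0: A_x + 5 = 0 → A_x = -5.000 kip.
ΣF_y = 0: A_y − ½·7.35·12.9 − 25 = 0 → A_y = 72.41 kip.
ΣM about A: M_A − (½·7.35·12.9)·5.3 − 25·5.4 = 0 → M_A = 386.3 kip·ft.

A_x = -5.000 kip, A_y = 72.41 kip, M_A = 386.3 kip·ft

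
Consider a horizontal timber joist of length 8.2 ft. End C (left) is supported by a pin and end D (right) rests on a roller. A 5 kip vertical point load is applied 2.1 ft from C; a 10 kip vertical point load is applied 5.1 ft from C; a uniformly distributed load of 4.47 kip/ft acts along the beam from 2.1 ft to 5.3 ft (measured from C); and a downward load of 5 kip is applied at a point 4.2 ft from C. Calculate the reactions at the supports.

C_x = 0, C_y = 17.79 kip, D_y = 16.52 kip

Resultant of the distributed load: 4.47 × 3.2 = 14.304 kip at 3.7 ft from C.
ΣM about C: D_y·8.2 − 5·2.1 − 10·5.1 − (4.47·3.2)·3.7 − 5·4.2 = 0 → D_y = 135.4248/8.2 = 16.5152 ≈ 16.52 kip.
ΣF_y = 0: C_y + 16.5152 − 5 − 10 − 4.47·3.2 − 5 = 0 → C_y = 17.79 kip.
ΣF_x = 0: no horizontal applied forces, so C_x = 0.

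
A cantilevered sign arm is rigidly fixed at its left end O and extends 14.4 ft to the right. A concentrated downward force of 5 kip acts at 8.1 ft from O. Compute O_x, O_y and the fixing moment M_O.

O_x = 0, O_y = 5.000 kip, M_O = 40.50 kip·ft

ΣF_x = 0: O_x = 0.
ΣF_y = 0: O_y − 5 = 0 → O_y = 5.000 kip.
ΣM about O: M_O − 5·8.1 = 0 → M_O = 40.50 kip·ft.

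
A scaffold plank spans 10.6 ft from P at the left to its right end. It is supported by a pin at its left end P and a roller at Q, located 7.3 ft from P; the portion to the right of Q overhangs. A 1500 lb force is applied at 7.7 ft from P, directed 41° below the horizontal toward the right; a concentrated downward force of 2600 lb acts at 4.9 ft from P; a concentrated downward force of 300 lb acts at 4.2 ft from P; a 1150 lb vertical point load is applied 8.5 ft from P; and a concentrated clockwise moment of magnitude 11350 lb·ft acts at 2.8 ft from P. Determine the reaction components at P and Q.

P_x = -1132 lb, P_y = -815.6 lb, Q_y = 5850 lb

Moments about P: Q_y·7.3 − 1500·sin41°·7.7 − 2600·4.9 − 300·4.2 − 1150·8.5 − 11350 = 0 → Q_y = 42702.5/7.3 = 5849.66 ≈ 5850 lb.
ΣF_y = 0: P_y + 5849.66 − 1500·sin41° − 2600 − 300 − 1150 = 0 → P_y = -815.6 lb.
ΣF_x = 0: P_x + 1500·cos41° = 0 → P_x = -1132 lb.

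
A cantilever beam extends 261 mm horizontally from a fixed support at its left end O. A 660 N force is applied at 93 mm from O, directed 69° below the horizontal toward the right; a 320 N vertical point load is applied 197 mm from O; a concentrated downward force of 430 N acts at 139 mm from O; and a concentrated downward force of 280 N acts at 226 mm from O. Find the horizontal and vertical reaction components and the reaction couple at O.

ΣF_x = 0: O_x + 660·cos69° = 0 → O_x = -236.5 N.
ΣF_y = 0: O_y − 660·sin69° − 320 − 430 − 280 = 0 → O_y = 1646 N.
ΣM about O: M_O − 660·sin69°·93 − 320·197 − 430·139 − 280·226 = 0 → M_O = 243400 N·mm.

O_x = -236.5 N, O_y = 1646 N, M_O = 243400 N·mm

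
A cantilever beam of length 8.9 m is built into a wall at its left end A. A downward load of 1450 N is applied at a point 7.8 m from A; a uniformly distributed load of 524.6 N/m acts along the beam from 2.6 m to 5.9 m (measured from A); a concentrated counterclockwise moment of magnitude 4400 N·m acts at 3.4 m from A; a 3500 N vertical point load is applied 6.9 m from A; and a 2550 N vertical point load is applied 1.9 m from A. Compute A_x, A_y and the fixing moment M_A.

A_x = 0, A_y = 9231 N, M_A = 43260 N·m

Resultant of the distributed load: 524.6 × 3.3 = 1731.18 N at 4.25 m from A.
ΣF_x = 0: A_x = 0.
ΣF_y = 0: A_y − 1450 − 524.6·3.3 − 3500 − 2550 = 0 → A_y = 9231 N.
ΣM about A: M_A − 1450·7.8 − (524.6·3.3)·4.25 + 4400 − 3500·6.9 − 2550·1.9 = 0 → M_A = 43260 N·m.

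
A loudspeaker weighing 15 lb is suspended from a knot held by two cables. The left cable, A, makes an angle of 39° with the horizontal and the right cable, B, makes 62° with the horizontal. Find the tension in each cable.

T_A = 7.174 lb, T_B = 11.88 lb

ΣF_x = 0: −T_A·cos39° + T_B·cos62° = 0 → T_B = 1.65536·T_A.
ΣF_y = 0: T_A·sin39° + T_B·sin62° = 15.
Substitute: T_A·(0.62932 + 1.65536·0.882948) = 15 → T_A = 7.17389 ≈ 7.174 lb.
Then T_B = 1.65536 × 7.17389 = 11.88 lb.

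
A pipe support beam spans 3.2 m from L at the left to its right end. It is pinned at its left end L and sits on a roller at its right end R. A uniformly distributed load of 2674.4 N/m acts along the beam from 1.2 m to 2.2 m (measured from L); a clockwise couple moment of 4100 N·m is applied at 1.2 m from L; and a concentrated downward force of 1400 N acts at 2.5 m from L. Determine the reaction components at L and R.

Resultant of the distributed load: 2674.4 × 1 = 2674.4 N at 1.7 m from L.
ΣM about L: R_y·3.2 − (2674.4·1)·1.7 − 4100 − 1400·2.5 = 0 → R_y = 12146.48/3.2 = 3795.77 ≈ 3796 N.
ΣF_y = 0: L_y + 3795.77 − 2674.4·1 − 1400 = 0 → L_y = 278.6 N.
ΣF_x = 0: no horizontal applied forces, so L_x = 0.

L_x = 0, L_y = 278.6 N, R_y = 3796 N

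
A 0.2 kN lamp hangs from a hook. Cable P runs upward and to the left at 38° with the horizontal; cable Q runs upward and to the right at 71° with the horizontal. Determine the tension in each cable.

T_P = 0.06887 kN, T_Q = 0.1667 kN

ΣF_x = 0: −T_P·cos38° + T_Q·cos71° = 0 → T_Q = 2.42042·T_P.
ΣF_y = 0: T_P·sin38° + T_Q·sin71° = 0.2.
Substitute: T_P·(0.615661 + 2.42042·0.945519) = 0.2 → T_P = 0.0688654 ≈ 0.06887 kN.
Then T_Q = 2.42042 × 0.0688654 = 0.1667 kN.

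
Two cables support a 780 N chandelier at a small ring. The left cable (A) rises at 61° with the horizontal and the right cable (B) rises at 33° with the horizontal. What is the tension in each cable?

T_A = 655.8 N, T_B = 379.1 N

ΣF_x = 0: −T_A·cos61° + T_B·cos33° = 0 → T_B = 0.578069·T_A.
ΣF_y = 0: T_A·sin61° + T_B·sin33° = 780.
Substitute: T_A·(0.87462 + 0.578069·0.544639) = 780 → T_A = 655.76 ≈ 655.8 N.
Then T_B = 0.578069 × 655.76 = 379.1 N.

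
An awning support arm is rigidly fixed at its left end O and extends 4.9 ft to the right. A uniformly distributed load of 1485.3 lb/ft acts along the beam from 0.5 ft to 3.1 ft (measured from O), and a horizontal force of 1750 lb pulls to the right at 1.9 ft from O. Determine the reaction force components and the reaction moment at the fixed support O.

Resultant of the distributed load: 1485.3 × 2.6 = 3861.78 lb at 1.8 ft from O.
ΣF_x = 0: O_x + 1750 = 0 → O_x = -1750 lb.
ΣF_y = 0: O_y − 1485.3·2.6 = 0 → O_y = 3862 lb.
ΣM about O: M_O − (1485.3·2.6)·1.8 = 0 → M_O = 6951 lb·ft.

O_x = -1750 lb, O_y = 3862 lb, M_O = 6951 lb·ft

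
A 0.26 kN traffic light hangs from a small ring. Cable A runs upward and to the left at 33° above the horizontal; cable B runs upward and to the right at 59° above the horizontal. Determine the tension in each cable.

T_A = 0.1340 kN, T_B = 0.2182 kN

ΣF_x = 0: −T_A·cos33° + T_B·cos59° = 0 → T_B = 1.62837·T_A.
ΣF_y = 0: T_A·sin33° + T_B·sin59° = 0.26.
Substitute: T_A·(0.544639 + 1.62837·0.857167) = 0.26 → T_A = 0.133991 ≈ 0.1340 kN.
Then T_B = 1.62837 × 0.133991 = 0.2182 kN.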